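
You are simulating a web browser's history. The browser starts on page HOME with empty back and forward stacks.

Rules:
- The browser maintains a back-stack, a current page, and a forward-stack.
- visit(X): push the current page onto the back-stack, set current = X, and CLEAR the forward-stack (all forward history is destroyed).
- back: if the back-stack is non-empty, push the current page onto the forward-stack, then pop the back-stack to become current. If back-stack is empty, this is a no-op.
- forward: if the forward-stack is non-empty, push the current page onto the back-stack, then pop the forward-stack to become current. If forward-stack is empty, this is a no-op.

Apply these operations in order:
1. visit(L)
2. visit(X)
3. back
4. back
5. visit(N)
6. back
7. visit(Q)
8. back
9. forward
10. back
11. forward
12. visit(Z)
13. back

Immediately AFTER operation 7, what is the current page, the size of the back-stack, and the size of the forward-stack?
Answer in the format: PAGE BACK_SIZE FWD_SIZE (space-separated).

After 1 (visit(L)): cur=L back=1 fwd=0
After 2 (visit(X)): cur=X back=2 fwd=0
After 3 (back): cur=L back=1 fwd=1
After 4 (back): cur=HOME back=0 fwd=2
After 5 (visit(N)): cur=N back=1 fwd=0
After 6 (back): cur=HOME back=0 fwd=1
After 7 (visit(Q)): cur=Q back=1 fwd=0

Q 1 0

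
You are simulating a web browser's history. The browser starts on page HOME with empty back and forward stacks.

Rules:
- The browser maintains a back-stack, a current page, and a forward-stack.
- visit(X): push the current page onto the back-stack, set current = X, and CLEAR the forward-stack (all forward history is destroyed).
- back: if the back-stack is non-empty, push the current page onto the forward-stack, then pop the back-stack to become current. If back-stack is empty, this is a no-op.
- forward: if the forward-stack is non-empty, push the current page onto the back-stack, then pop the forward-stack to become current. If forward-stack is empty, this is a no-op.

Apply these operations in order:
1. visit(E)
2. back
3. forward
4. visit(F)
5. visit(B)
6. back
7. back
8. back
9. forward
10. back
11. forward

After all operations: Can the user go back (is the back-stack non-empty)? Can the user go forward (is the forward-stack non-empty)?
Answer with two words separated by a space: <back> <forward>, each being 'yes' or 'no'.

Answer: yes yes

Derivation:
After 1 (visit(E)): cur=E back=1 fwd=0
After 2 (back): cur=HOME back=0 fwd=1
After 3 (forward): cur=E back=1 fwd=0
After 4 (visit(F)): cur=F back=2 fwd=0
After 5 (visit(B)): cur=B back=3 fwd=0
After 6 (back): cur=F back=2 fwd=1
After 7 (back): cur=E back=1 fwd=2
After 8 (back): cur=HOME back=0 fwd=3
After 9 (forward): cur=E back=1 fwd=2
After 10 (back): cur=HOME back=0 fwd=3
After 11 (forward): cur=E back=1 fwd=2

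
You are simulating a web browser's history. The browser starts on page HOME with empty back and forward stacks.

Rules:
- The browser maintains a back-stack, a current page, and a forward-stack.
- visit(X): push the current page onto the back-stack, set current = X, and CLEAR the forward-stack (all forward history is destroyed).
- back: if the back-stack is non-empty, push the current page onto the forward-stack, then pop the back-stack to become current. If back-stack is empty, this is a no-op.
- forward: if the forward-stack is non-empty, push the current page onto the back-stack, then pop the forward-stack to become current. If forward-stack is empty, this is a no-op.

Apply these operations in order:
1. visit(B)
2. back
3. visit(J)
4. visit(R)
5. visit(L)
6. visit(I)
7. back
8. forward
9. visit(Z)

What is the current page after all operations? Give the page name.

Answer: Z

Derivation:
After 1 (visit(B)): cur=B back=1 fwd=0
After 2 (back): cur=HOME back=0 fwd=1
After 3 (visit(J)): cur=J back=1 fwd=0
After 4 (visit(R)): cur=R back=2 fwd=0
After 5 (visit(L)): cur=L back=3 fwd=0
After 6 (visit(I)): cur=I back=4 fwd=0
After 7 (back): cur=L back=3 fwd=1
After 8 (forward): cur=I back=4 fwd=0
After 9 (visit(Z)): cur=Z back=5 fwd=0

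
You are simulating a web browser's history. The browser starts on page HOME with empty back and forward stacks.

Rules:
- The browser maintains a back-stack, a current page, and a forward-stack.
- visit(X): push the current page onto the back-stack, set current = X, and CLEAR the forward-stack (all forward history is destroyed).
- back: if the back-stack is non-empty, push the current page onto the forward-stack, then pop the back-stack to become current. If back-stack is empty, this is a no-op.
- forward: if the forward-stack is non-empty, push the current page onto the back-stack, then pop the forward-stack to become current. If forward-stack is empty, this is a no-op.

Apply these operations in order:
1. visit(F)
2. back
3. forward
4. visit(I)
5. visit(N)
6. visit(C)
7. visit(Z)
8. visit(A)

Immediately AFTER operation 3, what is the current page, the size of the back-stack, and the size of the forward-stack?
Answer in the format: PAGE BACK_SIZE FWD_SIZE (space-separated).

After 1 (visit(F)): cur=F back=1 fwd=0
After 2 (back): cur=HOME back=0 fwd=1
After 3 (forward): cur=F back=1 fwd=0

F 1 0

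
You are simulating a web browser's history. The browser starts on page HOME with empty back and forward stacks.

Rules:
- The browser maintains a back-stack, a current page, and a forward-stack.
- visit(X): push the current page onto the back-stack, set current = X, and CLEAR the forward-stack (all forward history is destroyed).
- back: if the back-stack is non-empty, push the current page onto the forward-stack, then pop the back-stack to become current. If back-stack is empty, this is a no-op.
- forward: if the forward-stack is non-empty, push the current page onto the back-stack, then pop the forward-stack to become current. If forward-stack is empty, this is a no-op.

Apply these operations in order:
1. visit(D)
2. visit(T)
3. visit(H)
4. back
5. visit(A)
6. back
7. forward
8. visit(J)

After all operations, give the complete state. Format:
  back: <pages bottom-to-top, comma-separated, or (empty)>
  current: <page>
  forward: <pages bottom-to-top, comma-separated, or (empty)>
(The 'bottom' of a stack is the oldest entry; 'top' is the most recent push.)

Answer: back: HOME,D,T,A
current: J
forward: (empty)

Derivation:
After 1 (visit(D)): cur=D back=1 fwd=0
After 2 (visit(T)): cur=T back=2 fwd=0
After 3 (visit(H)): cur=H back=3 fwd=0
After 4 (back): cur=T back=2 fwd=1
After 5 (visit(A)): cur=A back=3 fwd=0
After 6 (back): cur=T back=2 fwd=1
After 7 (forward): cur=A back=3 fwd=0
After 8 (visit(J)): cur=J back=4 fwd=0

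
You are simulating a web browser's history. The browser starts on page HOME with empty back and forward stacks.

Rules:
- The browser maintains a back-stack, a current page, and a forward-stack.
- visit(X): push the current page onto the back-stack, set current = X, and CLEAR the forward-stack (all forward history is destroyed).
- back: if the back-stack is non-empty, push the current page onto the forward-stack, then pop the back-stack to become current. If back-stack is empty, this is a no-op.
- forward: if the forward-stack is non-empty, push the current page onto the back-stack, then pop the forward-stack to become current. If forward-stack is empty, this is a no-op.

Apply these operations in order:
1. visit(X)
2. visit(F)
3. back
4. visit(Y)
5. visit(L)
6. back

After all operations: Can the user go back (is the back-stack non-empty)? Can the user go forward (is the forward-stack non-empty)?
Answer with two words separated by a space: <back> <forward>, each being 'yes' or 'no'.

Answer: yes yes

Derivation:
After 1 (visit(X)): cur=X back=1 fwd=0
After 2 (visit(F)): cur=F back=2 fwd=0
After 3 (back): cur=X back=1 fwd=1
After 4 (visit(Y)): cur=Y back=2 fwd=0
After 5 (visit(L)): cur=L back=3 fwd=0
After 6 (back): cur=Y back=2 fwd=1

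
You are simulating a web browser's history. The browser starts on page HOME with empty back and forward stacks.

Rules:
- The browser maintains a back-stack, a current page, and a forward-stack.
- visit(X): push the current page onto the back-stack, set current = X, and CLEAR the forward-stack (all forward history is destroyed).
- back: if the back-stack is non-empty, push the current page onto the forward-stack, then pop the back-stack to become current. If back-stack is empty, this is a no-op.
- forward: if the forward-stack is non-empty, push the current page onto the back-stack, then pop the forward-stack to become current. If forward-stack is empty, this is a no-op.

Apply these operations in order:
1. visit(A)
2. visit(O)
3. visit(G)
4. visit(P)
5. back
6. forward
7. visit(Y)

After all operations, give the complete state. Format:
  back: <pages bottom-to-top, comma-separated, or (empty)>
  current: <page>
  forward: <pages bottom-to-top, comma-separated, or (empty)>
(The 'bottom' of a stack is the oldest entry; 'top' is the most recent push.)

After 1 (visit(A)): cur=A back=1 fwd=0
After 2 (visit(O)): cur=O back=2 fwd=0
After 3 (visit(G)): cur=G back=3 fwd=0
After 4 (visit(P)): cur=P back=4 fwd=0
After 5 (back): cur=G back=3 fwd=1
After 6 (forward): cur=P back=4 fwd=0
After 7 (visit(Y)): cur=Y back=5 fwd=0

Answer: back: HOME,A,O,G,P
current: Y
forward: (empty)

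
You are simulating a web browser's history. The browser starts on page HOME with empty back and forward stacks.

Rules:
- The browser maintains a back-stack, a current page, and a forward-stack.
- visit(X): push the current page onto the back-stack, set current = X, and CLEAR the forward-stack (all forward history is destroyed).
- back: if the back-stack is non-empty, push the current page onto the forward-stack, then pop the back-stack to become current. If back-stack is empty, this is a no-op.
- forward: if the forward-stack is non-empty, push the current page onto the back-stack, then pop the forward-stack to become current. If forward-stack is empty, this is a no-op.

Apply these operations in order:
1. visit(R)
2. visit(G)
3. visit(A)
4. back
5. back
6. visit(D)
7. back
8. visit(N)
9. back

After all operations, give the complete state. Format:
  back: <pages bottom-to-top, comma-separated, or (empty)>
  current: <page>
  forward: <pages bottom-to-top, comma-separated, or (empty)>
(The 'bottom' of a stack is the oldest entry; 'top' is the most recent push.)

Answer: back: HOME
current: R
forward: N

Derivation:
After 1 (visit(R)): cur=R back=1 fwd=0
After 2 (visit(G)): cur=G back=2 fwd=0
After 3 (visit(A)): cur=A back=3 fwd=0
After 4 (back): cur=G back=2 fwd=1
After 5 (back): cur=R back=1 fwd=2
After 6 (visit(D)): cur=D back=2 fwd=0
After 7 (back): cur=R back=1 fwd=1
After 8 (visit(N)): cur=N back=2 fwd=0
After 9 (back): cur=R back=1 fwd=1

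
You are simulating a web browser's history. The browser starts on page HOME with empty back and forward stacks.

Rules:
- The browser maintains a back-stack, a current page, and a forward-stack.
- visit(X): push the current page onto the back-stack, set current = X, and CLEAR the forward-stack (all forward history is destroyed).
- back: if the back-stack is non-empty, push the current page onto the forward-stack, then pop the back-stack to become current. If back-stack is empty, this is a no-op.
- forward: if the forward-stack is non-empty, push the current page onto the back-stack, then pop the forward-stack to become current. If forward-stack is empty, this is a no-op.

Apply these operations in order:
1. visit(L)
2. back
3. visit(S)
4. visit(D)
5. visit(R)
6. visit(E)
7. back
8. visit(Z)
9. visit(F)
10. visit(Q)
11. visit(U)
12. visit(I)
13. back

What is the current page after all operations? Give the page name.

After 1 (visit(L)): cur=L back=1 fwd=0
After 2 (back): cur=HOME back=0 fwd=1
After 3 (visit(S)): cur=S back=1 fwd=0
After 4 (visit(D)): cur=D back=2 fwd=0
After 5 (visit(R)): cur=R back=3 fwd=0
After 6 (visit(E)): cur=E back=4 fwd=0
After 7 (back): cur=R back=3 fwd=1
After 8 (visit(Z)): cur=Z back=4 fwd=0
After 9 (visit(F)): cur=F back=5 fwd=0
After 10 (visit(Q)): cur=Q back=6 fwd=0
After 11 (visit(U)): cur=U back=7 fwd=0
After 12 (visit(I)): cur=I back=8 fwd=0
After 13 (back): cur=U back=7 fwd=1

Answer: U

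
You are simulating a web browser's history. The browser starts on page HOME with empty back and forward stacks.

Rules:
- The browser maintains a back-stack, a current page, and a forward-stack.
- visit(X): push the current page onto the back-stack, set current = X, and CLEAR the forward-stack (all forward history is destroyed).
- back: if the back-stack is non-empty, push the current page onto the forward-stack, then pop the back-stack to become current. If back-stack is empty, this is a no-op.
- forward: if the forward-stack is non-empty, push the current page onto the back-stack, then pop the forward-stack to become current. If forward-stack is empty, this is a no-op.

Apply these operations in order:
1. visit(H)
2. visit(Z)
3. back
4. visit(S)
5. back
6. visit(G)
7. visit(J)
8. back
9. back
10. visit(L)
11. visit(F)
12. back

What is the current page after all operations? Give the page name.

Answer: L

Derivation:
After 1 (visit(H)): cur=H back=1 fwd=0
After 2 (visit(Z)): cur=Z back=2 fwd=0
After 3 (back): cur=H back=1 fwd=1
After 4 (visit(S)): cur=S back=2 fwd=0
After 5 (back): cur=H back=1 fwd=1
After 6 (visit(G)): cur=G back=2 fwd=0
After 7 (visit(J)): cur=J back=3 fwd=0
After 8 (back): cur=G back=2 fwd=1
After 9 (back): cur=H back=1 fwd=2
After 10 (visit(L)): cur=L back=2 fwd=0
After 11 (visit(F)): cur=F back=3 fwd=0
After 12 (back): cur=L back=2 fwd=1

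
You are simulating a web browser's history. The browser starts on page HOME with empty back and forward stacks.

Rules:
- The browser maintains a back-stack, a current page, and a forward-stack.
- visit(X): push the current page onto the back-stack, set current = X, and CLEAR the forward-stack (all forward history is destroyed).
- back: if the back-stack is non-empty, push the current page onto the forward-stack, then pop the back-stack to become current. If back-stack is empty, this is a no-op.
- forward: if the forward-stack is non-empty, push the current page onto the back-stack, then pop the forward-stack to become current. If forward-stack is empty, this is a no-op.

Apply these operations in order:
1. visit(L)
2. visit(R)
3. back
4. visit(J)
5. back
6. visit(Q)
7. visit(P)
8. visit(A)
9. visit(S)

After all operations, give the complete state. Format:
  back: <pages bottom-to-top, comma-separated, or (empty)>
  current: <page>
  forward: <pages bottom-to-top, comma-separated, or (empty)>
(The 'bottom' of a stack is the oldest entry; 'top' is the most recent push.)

Answer: back: HOME,L,Q,P,A
current: S
forward: (empty)

Derivation:
After 1 (visit(L)): cur=L back=1 fwd=0
After 2 (visit(R)): cur=R back=2 fwd=0
After 3 (back): cur=L back=1 fwd=1
After 4 (visit(J)): cur=J back=2 fwd=0
After 5 (back): cur=L back=1 fwd=1
After 6 (visit(Q)): cur=Q back=2 fwd=0
After 7 (visit(P)): cur=P back=3 fwd=0
After 8 (visit(A)): cur=A back=4 fwd=0
After 9 (visit(S)): cur=S back=5 fwd=0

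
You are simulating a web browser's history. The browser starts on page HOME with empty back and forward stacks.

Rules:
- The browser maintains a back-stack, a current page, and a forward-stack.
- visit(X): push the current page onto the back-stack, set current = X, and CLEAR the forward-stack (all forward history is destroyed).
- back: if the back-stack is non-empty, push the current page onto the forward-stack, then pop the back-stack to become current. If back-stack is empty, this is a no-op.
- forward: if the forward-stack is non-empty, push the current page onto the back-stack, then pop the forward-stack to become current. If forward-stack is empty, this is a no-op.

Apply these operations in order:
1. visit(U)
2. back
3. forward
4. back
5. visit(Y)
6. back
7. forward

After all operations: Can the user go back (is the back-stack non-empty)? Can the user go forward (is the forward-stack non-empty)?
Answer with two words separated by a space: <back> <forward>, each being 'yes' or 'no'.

Answer: yes no

Derivation:
After 1 (visit(U)): cur=U back=1 fwd=0
After 2 (back): cur=HOME back=0 fwd=1
After 3 (forward): cur=U back=1 fwd=0
After 4 (back): cur=HOME back=0 fwd=1
After 5 (visit(Y)): cur=Y back=1 fwd=0
After 6 (back): cur=HOME back=0 fwd=1
After 7 (forward): cur=Y back=1 fwd=0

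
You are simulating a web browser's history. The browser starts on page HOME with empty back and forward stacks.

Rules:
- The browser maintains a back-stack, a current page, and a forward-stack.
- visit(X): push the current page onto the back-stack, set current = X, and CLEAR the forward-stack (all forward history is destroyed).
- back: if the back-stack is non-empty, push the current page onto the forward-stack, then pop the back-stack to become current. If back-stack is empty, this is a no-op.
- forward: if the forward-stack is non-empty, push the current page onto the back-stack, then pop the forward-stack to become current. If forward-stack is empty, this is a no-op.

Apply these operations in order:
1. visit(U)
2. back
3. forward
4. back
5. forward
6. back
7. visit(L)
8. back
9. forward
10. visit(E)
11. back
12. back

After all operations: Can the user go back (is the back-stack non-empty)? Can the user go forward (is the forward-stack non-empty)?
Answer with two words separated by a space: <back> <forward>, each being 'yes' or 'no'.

Answer: no yes

Derivation:
After 1 (visit(U)): cur=U back=1 fwd=0
After 2 (back): cur=HOME back=0 fwd=1
After 3 (forward): cur=U back=1 fwd=0
After 4 (back): cur=HOME back=0 fwd=1
After 5 (forward): cur=U back=1 fwd=0
After 6 (back): cur=HOME back=0 fwd=1
After 7 (visit(L)): cur=L back=1 fwd=0
After 8 (back): cur=HOME back=0 fwd=1
After 9 (forward): cur=L back=1 fwd=0
After 10 (visit(E)): cur=E back=2 fwd=0
After 11 (back): cur=L back=1 fwd=1
After 12 (back): cur=HOME back=0 fwd=2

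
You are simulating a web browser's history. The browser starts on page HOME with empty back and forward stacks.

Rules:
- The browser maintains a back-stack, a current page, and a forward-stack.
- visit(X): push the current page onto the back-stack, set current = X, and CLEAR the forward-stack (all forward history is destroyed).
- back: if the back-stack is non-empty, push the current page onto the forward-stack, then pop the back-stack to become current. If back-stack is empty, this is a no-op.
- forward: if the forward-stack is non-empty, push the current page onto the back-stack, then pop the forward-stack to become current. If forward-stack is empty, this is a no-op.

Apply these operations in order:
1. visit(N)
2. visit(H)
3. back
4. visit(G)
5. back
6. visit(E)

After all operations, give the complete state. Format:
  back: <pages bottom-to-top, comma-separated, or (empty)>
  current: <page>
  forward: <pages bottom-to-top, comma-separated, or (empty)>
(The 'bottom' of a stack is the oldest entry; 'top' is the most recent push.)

Answer: back: HOME,N
current: E
forward: (empty)

Derivation:
After 1 (visit(N)): cur=N back=1 fwd=0
After 2 (visit(H)): cur=H back=2 fwd=0
After 3 (back): cur=N back=1 fwd=1
After 4 (visit(G)): cur=G back=2 fwd=0
After 5 (back): cur=N back=1 fwd=1
After 6 (visit(E)): cur=E back=2 fwd=0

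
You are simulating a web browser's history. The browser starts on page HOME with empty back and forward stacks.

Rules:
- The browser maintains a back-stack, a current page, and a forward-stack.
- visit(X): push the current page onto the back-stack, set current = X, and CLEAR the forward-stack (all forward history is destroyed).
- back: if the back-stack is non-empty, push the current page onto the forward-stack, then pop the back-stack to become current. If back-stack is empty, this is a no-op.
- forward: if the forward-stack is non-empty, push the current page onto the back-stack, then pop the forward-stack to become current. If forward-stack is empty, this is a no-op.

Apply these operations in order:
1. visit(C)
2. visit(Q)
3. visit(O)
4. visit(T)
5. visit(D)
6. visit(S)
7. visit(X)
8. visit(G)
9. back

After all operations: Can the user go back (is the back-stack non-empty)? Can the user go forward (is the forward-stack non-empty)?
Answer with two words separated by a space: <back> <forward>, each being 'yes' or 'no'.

After 1 (visit(C)): cur=C back=1 fwd=0
After 2 (visit(Q)): cur=Q back=2 fwd=0
After 3 (visit(O)): cur=O back=3 fwd=0
After 4 (visit(T)): cur=T back=4 fwd=0
After 5 (visit(D)): cur=D back=5 fwd=0
After 6 (visit(S)): cur=S back=6 fwd=0
After 7 (visit(X)): cur=X back=7 fwd=0
After 8 (visit(G)): cur=G back=8 fwd=0
After 9 (back): cur=X back=7 fwd=1

Answer: yes yes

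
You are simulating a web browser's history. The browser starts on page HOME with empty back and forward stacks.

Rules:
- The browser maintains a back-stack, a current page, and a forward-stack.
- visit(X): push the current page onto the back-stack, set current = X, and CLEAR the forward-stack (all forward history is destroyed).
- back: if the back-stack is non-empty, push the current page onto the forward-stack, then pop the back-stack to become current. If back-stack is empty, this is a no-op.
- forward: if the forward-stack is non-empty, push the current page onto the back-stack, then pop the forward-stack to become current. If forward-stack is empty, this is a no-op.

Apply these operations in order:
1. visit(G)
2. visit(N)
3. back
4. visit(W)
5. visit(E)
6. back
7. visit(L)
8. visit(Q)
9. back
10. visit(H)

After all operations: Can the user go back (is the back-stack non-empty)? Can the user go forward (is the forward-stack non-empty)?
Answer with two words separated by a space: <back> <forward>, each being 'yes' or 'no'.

After 1 (visit(G)): cur=G back=1 fwd=0
After 2 (visit(N)): cur=N back=2 fwd=0
After 3 (back): cur=G back=1 fwd=1
After 4 (visit(W)): cur=W back=2 fwd=0
After 5 (visit(E)): cur=E back=3 fwd=0
After 6 (back): cur=W back=2 fwd=1
After 7 (visit(L)): cur=L back=3 fwd=0
After 8 (visit(Q)): cur=Q back=4 fwd=0
After 9 (back): cur=L back=3 fwd=1
After 10 (visit(H)): cur=H back=4 fwd=0

Answer: yes no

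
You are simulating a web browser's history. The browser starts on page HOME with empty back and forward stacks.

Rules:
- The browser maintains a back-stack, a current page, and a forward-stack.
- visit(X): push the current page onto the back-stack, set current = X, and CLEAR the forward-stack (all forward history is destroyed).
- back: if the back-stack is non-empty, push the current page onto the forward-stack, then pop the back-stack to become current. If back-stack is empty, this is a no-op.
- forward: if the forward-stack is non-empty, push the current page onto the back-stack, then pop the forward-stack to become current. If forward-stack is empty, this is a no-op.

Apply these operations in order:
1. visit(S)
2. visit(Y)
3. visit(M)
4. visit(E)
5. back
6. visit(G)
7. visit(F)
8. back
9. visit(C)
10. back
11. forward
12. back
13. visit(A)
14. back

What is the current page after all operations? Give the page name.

Answer: G

Derivation:
After 1 (visit(S)): cur=S back=1 fwd=0
After 2 (visit(Y)): cur=Y back=2 fwd=0
After 3 (visit(M)): cur=M back=3 fwd=0
After 4 (visit(E)): cur=E back=4 fwd=0
After 5 (back): cur=M back=3 fwd=1
After 6 (visit(G)): cur=G back=4 fwd=0
After 7 (visit(F)): cur=F back=5 fwd=0
After 8 (back): cur=G back=4 fwd=1
After 9 (visit(C)): cur=C back=5 fwd=0
After 10 (back): cur=G back=4 fwd=1
After 11 (forward): cur=C back=5 fwd=0
After 12 (back): cur=G back=4 fwd=1
After 13 (visit(A)): cur=A back=5 fwd=0
After 14 (back): cur=G back=4 fwd=1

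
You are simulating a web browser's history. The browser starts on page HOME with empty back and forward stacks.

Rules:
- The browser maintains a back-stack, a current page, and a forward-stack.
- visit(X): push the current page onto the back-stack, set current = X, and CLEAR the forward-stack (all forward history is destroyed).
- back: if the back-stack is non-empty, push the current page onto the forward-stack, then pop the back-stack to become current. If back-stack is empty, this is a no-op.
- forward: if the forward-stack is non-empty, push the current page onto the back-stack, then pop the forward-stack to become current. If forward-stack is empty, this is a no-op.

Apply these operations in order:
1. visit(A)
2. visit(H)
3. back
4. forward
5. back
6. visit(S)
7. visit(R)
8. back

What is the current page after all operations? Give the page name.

After 1 (visit(A)): cur=A back=1 fwd=0
After 2 (visit(H)): cur=H back=2 fwd=0
After 3 (back): cur=A back=1 fwd=1
After 4 (forward): cur=H back=2 fwd=0
After 5 (back): cur=A back=1 fwd=1
After 6 (visit(S)): cur=S back=2 fwd=0
After 7 (visit(R)): cur=R back=3 fwd=0
After 8 (back): cur=S back=2 fwd=1

Answer: S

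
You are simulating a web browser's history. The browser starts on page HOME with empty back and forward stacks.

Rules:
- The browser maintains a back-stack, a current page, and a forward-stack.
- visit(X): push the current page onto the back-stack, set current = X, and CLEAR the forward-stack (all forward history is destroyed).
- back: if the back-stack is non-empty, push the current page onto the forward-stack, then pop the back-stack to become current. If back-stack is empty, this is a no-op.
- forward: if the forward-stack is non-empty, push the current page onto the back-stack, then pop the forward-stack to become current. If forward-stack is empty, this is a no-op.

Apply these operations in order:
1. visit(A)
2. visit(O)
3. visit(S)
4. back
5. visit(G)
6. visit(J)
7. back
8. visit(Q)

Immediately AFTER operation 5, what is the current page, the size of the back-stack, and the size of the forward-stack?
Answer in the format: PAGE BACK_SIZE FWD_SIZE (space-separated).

After 1 (visit(A)): cur=A back=1 fwd=0
After 2 (visit(O)): cur=O back=2 fwd=0
After 3 (visit(S)): cur=S back=3 fwd=0
After 4 (back): cur=O back=2 fwd=1
After 5 (visit(G)): cur=G back=3 fwd=0

G 3 0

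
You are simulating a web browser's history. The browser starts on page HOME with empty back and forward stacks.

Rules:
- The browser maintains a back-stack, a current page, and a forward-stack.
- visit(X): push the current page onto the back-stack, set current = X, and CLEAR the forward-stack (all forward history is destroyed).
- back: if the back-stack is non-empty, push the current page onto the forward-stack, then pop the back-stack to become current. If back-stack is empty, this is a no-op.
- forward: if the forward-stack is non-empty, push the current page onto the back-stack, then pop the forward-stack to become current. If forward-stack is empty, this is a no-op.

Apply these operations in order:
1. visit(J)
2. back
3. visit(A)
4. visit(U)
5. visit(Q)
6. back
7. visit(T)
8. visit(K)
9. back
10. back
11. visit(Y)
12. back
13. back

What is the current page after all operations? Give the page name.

Answer: A

Derivation:
After 1 (visit(J)): cur=J back=1 fwd=0
After 2 (back): cur=HOME back=0 fwd=1
After 3 (visit(A)): cur=A back=1 fwd=0
After 4 (visit(U)): cur=U back=2 fwd=0
After 5 (visit(Q)): cur=Q back=3 fwd=0
After 6 (back): cur=U back=2 fwd=1
After 7 (visit(T)): cur=T back=3 fwd=0
After 8 (visit(K)): cur=K back=4 fwd=0
After 9 (back): cur=T back=3 fwd=1
After 10 (back): cur=U back=2 fwd=2
After 11 (visit(Y)): cur=Y back=3 fwd=0
After 12 (back): cur=U back=2 fwd=1
After 13 (back): cur=A back=1 fwd=2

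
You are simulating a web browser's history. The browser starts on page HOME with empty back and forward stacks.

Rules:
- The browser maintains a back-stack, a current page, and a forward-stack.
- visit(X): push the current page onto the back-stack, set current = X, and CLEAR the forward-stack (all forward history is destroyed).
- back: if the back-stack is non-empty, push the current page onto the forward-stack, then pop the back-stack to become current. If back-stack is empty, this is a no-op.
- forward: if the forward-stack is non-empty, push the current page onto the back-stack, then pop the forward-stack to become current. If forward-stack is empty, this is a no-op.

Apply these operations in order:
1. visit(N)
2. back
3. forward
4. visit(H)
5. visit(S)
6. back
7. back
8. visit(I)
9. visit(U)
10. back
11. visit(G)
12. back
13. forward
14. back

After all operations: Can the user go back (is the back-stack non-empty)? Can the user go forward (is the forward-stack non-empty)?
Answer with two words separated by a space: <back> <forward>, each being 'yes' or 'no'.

Answer: yes yes

Derivation:
After 1 (visit(N)): cur=N back=1 fwd=0
After 2 (back): cur=HOME back=0 fwd=1
After 3 (forward): cur=N back=1 fwd=0
After 4 (visit(H)): cur=H back=2 fwd=0
After 5 (visit(S)): cur=S back=3 fwd=0
After 6 (back): cur=H back=2 fwd=1
After 7 (back): cur=N back=1 fwd=2
After 8 (visit(I)): cur=I back=2 fwd=0
After 9 (visit(U)): cur=U back=3 fwd=0
After 10 (back): cur=I back=2 fwd=1
After 11 (visit(G)): cur=G back=3 fwd=0
After 12 (back): cur=I back=2 fwd=1
After 13 (forward): cur=G back=3 fwd=0
After 14 (back): cur=I back=2 fwd=1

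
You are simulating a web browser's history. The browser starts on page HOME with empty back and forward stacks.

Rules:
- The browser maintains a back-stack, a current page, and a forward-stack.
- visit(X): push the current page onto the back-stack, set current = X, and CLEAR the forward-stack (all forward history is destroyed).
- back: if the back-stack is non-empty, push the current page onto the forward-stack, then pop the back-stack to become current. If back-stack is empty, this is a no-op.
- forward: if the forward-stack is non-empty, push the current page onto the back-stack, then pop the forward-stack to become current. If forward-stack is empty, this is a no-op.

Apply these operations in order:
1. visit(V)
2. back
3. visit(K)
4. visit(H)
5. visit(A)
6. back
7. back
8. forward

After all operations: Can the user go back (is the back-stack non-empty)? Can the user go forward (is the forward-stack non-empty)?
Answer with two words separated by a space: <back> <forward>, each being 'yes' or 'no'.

Answer: yes yes

Derivation:
After 1 (visit(V)): cur=V back=1 fwd=0
After 2 (back): cur=HOME back=0 fwd=1
After 3 (visit(K)): cur=K back=1 fwd=0
After 4 (visit(H)): cur=H back=2 fwd=0
After 5 (visit(A)): cur=A back=3 fwd=0
After 6 (back): cur=H back=2 fwd=1
After 7 (back): cur=K back=1 fwd=2
After 8 (forward): cur=H back=2 fwd=1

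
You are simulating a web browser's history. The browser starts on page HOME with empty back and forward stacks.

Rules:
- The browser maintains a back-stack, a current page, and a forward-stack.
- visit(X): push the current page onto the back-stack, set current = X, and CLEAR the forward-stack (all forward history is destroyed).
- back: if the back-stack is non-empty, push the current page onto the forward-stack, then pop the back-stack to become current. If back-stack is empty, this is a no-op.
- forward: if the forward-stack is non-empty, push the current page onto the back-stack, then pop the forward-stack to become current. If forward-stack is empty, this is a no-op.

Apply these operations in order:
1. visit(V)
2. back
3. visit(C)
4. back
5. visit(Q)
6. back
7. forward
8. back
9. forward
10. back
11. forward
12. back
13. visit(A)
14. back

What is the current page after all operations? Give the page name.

After 1 (visit(V)): cur=V back=1 fwd=0
After 2 (back): cur=HOME back=0 fwd=1
After 3 (visit(C)): cur=C back=1 fwd=0
After 4 (back): cur=HOME back=0 fwd=1
After 5 (visit(Q)): cur=Q back=1 fwd=0
After 6 (back): cur=HOME back=0 fwd=1
After 7 (forward): cur=Q back=1 fwd=0
After 8 (back): cur=HOME back=0 fwd=1
After 9 (forward): cur=Q back=1 fwd=0
After 10 (back): cur=HOME back=0 fwd=1
After 11 (forward): cur=Q back=1 fwd=0
After 12 (back): cur=HOME back=0 fwd=1
After 13 (visit(A)): cur=A back=1 fwd=0
After 14 (back): cur=HOME back=0 fwd=1

Answer: HOME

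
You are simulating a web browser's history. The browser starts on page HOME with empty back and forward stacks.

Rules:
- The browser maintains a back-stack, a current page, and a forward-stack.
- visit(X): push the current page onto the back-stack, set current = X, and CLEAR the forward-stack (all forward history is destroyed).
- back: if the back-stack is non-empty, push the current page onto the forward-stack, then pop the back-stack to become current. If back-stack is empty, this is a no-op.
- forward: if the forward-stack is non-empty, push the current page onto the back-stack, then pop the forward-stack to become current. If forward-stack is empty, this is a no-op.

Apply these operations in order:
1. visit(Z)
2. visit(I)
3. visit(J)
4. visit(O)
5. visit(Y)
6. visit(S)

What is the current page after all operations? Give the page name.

Answer: S

Derivation:
After 1 (visit(Z)): cur=Z back=1 fwd=0
After 2 (visit(I)): cur=I back=2 fwd=0
After 3 (visit(J)): cur=J back=3 fwd=0
After 4 (visit(O)): cur=O back=4 fwd=0
After 5 (visit(Y)): cur=Y back=5 fwd=0
After 6 (visit(S)): cur=S back=6 fwd=0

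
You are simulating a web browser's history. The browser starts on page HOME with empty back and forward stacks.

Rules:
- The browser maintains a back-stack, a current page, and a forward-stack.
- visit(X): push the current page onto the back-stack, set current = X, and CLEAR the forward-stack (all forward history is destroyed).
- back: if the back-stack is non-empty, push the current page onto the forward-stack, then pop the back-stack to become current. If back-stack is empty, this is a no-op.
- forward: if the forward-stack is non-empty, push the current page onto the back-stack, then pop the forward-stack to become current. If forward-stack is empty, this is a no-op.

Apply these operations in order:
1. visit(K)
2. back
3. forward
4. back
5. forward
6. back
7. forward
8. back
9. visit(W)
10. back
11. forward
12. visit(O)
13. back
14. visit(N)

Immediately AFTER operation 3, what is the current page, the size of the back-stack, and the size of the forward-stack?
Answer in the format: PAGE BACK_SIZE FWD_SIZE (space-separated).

After 1 (visit(K)): cur=K back=1 fwd=0
After 2 (back): cur=HOME back=0 fwd=1
After 3 (forward): cur=K back=1 fwd=0

K 1 0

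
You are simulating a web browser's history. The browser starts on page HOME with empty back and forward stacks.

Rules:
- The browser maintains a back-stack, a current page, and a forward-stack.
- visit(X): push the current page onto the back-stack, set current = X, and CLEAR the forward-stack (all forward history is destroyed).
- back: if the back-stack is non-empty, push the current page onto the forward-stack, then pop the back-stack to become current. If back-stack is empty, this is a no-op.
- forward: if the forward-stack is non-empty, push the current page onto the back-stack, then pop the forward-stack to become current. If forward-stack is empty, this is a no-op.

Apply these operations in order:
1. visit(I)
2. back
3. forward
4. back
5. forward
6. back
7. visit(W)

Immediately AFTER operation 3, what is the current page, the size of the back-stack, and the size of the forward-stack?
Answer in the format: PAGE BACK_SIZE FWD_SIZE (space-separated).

After 1 (visit(I)): cur=I back=1 fwd=0
After 2 (back): cur=HOME back=0 fwd=1
After 3 (forward): cur=I back=1 fwd=0

I 1 0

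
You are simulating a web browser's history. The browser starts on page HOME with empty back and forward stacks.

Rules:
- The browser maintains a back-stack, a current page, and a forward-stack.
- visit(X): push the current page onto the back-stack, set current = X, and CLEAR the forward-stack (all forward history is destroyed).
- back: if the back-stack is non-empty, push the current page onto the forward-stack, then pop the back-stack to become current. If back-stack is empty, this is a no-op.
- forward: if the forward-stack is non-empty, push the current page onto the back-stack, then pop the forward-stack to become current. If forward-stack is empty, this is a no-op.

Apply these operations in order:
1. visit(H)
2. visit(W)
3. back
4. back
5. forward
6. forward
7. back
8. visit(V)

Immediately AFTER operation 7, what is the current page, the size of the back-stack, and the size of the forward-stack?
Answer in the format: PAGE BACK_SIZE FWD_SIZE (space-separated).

After 1 (visit(H)): cur=H back=1 fwd=0
After 2 (visit(W)): cur=W back=2 fwd=0
After 3 (back): cur=H back=1 fwd=1
After 4 (back): cur=HOME back=0 fwd=2
After 5 (forward): cur=H back=1 fwd=1
After 6 (forward): cur=W back=2 fwd=0
After 7 (back): cur=H back=1 fwd=1

H 1 1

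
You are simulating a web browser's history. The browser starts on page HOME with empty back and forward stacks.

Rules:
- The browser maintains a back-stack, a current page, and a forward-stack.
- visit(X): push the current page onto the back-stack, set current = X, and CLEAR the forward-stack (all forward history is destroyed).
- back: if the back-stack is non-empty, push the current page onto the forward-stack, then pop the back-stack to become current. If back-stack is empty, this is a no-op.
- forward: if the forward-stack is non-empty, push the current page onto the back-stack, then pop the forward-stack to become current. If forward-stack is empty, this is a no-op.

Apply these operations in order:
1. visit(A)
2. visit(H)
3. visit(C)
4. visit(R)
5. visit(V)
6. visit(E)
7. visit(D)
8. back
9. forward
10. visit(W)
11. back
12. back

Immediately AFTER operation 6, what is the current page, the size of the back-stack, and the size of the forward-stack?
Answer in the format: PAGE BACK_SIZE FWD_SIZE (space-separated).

After 1 (visit(A)): cur=A back=1 fwd=0
After 2 (visit(H)): cur=H back=2 fwd=0
After 3 (visit(C)): cur=C back=3 fwd=0
After 4 (visit(R)): cur=R back=4 fwd=0
After 5 (visit(V)): cur=V back=5 fwd=0
After 6 (visit(E)): cur=E back=6 fwd=0

E 6 0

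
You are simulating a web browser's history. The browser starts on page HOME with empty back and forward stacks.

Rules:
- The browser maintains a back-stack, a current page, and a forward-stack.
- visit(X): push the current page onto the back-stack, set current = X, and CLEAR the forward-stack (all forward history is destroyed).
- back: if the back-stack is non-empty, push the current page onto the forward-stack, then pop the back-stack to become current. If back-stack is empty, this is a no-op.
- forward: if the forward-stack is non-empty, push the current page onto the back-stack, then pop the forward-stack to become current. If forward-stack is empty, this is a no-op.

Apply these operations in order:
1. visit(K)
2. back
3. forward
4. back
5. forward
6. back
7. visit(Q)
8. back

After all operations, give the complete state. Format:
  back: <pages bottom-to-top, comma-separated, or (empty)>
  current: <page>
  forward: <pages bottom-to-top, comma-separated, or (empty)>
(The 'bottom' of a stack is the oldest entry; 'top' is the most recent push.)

After 1 (visit(K)): cur=K back=1 fwd=0
After 2 (back): cur=HOME back=0 fwd=1
After 3 (forward): cur=K back=1 fwd=0
After 4 (back): cur=HOME back=0 fwd=1
After 5 (forward): cur=K back=1 fwd=0
After 6 (back): cur=HOME back=0 fwd=1
After 7 (visit(Q)): cur=Q back=1 fwd=0
After 8 (back): cur=HOME back=0 fwd=1

Answer: back: (empty)
current: HOME
forward: Q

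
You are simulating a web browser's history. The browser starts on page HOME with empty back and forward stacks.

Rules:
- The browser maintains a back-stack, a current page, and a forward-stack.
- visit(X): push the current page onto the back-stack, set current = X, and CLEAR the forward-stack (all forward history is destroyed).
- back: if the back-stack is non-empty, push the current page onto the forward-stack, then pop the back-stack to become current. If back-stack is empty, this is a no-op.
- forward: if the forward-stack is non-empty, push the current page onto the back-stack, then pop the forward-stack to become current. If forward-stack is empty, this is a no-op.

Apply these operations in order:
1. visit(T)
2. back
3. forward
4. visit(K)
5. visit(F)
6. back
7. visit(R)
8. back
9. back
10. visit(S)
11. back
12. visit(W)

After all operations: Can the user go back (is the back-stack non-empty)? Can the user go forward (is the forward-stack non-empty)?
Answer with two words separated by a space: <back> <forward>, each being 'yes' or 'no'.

After 1 (visit(T)): cur=T back=1 fwd=0
After 2 (back): cur=HOME back=0 fwd=1
After 3 (forward): cur=T back=1 fwd=0
After 4 (visit(K)): cur=K back=2 fwd=0
After 5 (visit(F)): cur=F back=3 fwd=0
After 6 (back): cur=K back=2 fwd=1
After 7 (visit(R)): cur=R back=3 fwd=0
After 8 (back): cur=K back=2 fwd=1
After 9 (back): cur=T back=1 fwd=2
After 10 (visit(S)): cur=S back=2 fwd=0
After 11 (back): cur=T back=1 fwd=1
After 12 (visit(W)): cur=W back=2 fwd=0

Answer: yes no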